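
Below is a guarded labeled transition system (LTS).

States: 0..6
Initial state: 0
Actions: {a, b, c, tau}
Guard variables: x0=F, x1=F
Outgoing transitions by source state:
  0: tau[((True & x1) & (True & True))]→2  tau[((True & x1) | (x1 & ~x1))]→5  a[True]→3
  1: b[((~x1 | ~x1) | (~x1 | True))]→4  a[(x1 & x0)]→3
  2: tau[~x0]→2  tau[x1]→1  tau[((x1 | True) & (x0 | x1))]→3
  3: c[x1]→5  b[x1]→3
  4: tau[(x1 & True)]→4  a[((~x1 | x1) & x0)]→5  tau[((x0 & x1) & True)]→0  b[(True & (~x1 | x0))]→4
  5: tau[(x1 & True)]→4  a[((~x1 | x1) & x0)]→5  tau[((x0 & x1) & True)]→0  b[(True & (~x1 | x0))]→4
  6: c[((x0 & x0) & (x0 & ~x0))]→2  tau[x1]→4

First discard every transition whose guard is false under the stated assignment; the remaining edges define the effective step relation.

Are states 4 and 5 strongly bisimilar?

Answer: BISIMILAR

Working:
Refine partition for ~:
  P[0] = {{0,1,2,3,4,5,6}}
  P[1] = {{0},{1,4,5},{2},{3,6}}
4 equivalence class(es) (converged in 2)
4∈{1,4,5}, 5∈{1,4,5}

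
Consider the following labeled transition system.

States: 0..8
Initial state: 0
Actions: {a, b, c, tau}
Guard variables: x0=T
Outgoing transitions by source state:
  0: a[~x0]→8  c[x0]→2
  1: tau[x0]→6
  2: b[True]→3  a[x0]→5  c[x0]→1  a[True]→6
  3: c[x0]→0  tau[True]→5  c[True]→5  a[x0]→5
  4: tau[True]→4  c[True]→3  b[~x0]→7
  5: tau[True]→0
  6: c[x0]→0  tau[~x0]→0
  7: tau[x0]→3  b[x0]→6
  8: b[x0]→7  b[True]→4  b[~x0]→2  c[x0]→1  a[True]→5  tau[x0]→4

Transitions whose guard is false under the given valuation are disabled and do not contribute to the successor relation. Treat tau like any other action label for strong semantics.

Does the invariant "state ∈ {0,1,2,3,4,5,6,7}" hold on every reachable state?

Answer: INVARIANT HOLDS

Trace:
Safe = {0,1,2,3,4,5,6,7}
Reachable = {0,1,2,3,5,6}
  0: ok
  1: ok
  2: ok
  3: ok
  5: ok
  6: ok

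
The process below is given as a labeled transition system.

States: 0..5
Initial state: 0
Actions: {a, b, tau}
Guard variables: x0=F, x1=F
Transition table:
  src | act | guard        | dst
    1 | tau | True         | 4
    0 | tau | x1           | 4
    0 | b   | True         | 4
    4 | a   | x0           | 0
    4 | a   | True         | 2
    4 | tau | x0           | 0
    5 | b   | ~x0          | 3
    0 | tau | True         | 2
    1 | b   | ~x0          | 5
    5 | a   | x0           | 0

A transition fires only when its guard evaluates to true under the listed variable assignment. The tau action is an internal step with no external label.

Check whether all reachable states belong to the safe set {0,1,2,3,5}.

Inv-set: {0,1,2,3,5}
Reach set: {0,2,4}
  0: ok
  2: ok
  4: ✗ unsafe
reach 4 via b — violates

Answer: INVARIANT VIOLATED at state 4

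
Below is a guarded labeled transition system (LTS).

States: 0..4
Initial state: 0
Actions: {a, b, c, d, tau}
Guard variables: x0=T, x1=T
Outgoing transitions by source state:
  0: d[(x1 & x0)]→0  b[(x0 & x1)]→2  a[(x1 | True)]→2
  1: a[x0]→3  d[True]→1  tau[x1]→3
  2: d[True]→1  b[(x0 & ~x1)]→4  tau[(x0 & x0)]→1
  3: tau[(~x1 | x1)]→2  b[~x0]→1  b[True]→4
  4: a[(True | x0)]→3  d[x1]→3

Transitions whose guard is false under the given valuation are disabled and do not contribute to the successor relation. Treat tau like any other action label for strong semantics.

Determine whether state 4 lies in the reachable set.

Answer: REACHABLE

Working:
12 transition(s) survive guard evaluation.
L0 = {0}
L1 = {2}  now seen {0,2}
L2 = {1}  now seen {0,1,2}
L3 = {3}  now seen {0,1,2,3}
L4 = {4}  now seen {0,1,2,3,4}
R = {0,1,2,3,4}
Path to 4: b·d·a·b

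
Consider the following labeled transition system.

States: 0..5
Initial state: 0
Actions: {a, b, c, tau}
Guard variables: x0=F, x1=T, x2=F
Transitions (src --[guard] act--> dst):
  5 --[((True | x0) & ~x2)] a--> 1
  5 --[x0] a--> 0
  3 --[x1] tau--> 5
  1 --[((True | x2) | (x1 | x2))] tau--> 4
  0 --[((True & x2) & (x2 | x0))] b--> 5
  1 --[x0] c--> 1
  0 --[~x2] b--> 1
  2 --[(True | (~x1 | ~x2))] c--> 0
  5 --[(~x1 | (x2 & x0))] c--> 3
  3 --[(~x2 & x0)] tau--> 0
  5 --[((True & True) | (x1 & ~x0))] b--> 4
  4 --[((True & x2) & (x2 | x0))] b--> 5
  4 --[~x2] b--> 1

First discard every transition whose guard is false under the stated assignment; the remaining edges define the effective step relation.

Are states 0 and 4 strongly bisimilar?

Bisimulation quotient by refinement:
  P[0] = {{0,1,2,3,4,5}}
  P[1] = {{0,4},{1,3},{2},{5}}
  P[2] = {{0,4},{1},{2},{3},{5}}
Fixed point at round 3; 5 class(es).
class of 0: {0,4}; class of 4: {0,4}

Answer: BISIMILAR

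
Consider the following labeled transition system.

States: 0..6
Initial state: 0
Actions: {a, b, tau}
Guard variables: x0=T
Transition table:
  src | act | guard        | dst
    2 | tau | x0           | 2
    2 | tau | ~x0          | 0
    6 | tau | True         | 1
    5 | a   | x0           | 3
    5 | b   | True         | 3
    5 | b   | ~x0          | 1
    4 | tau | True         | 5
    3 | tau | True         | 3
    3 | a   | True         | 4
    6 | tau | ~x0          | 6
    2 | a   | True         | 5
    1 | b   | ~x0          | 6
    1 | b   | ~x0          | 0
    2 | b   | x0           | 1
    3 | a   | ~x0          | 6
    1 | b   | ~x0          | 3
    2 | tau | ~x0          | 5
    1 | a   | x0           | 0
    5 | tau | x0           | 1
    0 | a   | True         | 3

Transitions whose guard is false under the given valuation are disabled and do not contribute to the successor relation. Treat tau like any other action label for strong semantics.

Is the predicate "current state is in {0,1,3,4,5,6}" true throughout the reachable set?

Safe = {0,1,3,4,5,6}
Reach set: {0,1,3,4,5}
  0: ✓
  1: ✓
  3: ✓
  4: ✓
  5: ✓

Answer: INVARIANT HOLDS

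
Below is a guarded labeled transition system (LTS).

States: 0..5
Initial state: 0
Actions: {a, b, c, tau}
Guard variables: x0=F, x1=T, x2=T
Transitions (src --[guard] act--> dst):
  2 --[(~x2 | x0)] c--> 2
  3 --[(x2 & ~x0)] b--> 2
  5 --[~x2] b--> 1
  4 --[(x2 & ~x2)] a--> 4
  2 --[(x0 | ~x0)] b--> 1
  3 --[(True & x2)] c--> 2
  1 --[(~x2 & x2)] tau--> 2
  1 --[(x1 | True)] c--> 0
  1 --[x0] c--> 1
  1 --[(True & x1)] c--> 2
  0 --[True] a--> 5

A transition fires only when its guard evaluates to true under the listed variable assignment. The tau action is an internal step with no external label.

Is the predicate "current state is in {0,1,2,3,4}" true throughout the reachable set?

Answer: INVARIANT VIOLATED at state 5

Working:
Safe = {0,1,2,3,4}
R = {0,5}
  0: ✓
  5: ✗ unsafe
counterexample path to 5: a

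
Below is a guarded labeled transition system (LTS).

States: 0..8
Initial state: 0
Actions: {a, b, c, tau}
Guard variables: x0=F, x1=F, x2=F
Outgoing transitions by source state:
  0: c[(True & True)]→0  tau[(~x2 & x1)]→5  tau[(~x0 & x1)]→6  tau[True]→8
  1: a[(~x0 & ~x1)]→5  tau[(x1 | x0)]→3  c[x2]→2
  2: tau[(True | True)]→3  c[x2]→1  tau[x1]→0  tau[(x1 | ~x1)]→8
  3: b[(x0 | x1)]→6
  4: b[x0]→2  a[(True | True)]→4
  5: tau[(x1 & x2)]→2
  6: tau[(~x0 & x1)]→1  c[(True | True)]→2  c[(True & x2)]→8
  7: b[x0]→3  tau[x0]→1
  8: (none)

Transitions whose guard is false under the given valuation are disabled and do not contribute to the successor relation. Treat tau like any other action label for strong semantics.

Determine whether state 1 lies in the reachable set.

Answer: UNREACHABLE

Trace:
7 transition(s) survive guard evaluation.
Layer 0: {0}
Layer 1: {8}  cumulative {0,8}
Reachable = {0,8}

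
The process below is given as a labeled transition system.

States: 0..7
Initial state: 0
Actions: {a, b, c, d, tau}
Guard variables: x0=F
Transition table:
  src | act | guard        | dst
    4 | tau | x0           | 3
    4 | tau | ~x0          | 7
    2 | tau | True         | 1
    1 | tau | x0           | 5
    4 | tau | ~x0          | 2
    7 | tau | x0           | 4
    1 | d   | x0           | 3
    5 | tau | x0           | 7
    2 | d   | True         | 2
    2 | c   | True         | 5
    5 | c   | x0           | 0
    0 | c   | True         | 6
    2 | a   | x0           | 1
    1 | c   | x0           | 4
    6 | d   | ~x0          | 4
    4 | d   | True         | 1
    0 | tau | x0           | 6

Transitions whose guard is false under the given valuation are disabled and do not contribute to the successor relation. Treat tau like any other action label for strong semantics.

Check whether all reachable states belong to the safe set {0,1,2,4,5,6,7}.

Allowed set {0,1,2,4,5,6,7}
Reachable = {0,1,2,4,5,6,7}
  0: ok
  1: ok
  2: ok
  4: ok
  5: ok
  6: ok
  7: ok

Answer: INVARIANT HOLDS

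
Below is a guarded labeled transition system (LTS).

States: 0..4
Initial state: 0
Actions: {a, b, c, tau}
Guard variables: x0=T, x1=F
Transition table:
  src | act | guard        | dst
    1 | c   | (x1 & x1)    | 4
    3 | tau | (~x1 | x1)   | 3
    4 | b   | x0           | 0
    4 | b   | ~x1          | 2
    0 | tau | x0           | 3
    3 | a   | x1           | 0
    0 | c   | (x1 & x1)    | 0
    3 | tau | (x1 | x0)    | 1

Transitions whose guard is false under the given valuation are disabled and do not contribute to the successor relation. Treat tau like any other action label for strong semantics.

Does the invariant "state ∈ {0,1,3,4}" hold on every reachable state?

Allowed set {0,1,3,4}
Reachable = {0,1,3}
  0: safe
  1: safe
  3: safe

Answer: INVARIANT HOLDS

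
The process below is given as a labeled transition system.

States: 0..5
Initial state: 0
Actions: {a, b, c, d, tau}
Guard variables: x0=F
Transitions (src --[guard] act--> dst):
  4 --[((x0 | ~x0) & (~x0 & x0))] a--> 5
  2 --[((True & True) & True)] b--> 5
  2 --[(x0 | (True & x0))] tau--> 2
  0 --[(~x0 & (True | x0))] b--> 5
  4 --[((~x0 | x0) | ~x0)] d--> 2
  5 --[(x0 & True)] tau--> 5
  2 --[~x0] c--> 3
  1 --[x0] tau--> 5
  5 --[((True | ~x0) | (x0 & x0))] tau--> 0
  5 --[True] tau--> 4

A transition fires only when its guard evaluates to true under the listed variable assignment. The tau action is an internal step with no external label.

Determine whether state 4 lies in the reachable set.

Guard filter leaves 6 enabled edge(s).
depth 0: {0}
depth 1: {5}  total {0,5}
depth 2: {4}  total {0,4,5}
depth 3: {2}  total {0,2,4,5}
depth 4: {3}  total {0,2,3,4,5}
Reachable = {0,2,3,4,5}
Path to 4: b·tau

Answer: REACHABLE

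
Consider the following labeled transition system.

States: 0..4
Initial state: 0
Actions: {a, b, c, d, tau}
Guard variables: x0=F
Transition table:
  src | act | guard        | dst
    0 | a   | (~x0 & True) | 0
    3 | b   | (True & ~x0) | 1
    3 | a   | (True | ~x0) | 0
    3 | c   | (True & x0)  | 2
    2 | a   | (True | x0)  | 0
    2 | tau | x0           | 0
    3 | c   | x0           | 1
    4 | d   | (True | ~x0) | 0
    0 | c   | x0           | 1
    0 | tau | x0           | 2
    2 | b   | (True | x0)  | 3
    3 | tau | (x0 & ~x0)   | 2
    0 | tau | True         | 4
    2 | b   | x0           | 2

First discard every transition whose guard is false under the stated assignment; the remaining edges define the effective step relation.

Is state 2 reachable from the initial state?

Answer: UNREACHABLE

Analysis:
7 transition(s) survive guard evaluation.
Layer 0: {0}
Layer 1: {4}  total {0,4}
R = {0,4}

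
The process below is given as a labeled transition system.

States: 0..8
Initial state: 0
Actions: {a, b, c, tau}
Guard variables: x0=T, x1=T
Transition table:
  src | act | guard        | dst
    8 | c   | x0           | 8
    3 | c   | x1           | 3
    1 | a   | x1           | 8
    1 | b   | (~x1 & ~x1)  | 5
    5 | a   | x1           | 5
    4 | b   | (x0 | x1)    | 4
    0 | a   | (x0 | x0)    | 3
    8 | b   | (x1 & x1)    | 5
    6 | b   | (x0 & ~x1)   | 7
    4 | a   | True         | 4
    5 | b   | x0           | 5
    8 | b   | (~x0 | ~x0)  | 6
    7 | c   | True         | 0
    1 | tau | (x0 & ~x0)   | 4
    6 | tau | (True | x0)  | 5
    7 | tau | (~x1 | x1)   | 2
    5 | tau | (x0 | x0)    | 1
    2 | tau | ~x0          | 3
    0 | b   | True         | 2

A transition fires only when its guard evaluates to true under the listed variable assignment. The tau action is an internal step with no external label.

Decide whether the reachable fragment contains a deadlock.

Reach set: {0,2,3}
  0: a→3  b→2  [deg 2]
  2: ∅  [no exit]
  3: c→3  [deg 1]
Path to 2: b

Answer: DEADLOCK at state 2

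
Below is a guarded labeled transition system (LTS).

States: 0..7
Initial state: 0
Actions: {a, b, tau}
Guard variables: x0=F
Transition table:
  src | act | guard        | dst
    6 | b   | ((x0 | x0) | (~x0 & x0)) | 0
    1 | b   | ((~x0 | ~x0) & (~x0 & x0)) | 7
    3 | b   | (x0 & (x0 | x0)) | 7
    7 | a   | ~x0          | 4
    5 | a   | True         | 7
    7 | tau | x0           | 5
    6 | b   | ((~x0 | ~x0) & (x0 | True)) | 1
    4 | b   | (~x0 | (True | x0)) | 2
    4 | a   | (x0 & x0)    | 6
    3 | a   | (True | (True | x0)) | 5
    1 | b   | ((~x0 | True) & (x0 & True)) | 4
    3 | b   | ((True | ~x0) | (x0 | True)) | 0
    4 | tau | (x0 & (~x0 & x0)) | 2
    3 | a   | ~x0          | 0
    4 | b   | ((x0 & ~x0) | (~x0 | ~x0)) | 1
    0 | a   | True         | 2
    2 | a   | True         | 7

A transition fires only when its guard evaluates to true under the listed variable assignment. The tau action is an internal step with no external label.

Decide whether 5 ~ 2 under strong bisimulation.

Answer: BISIMILAR

Trace:
Compute ~ classes (split until stable):
  P[0] = {{0,1,2,3,4,5,6,7}}
  P[1] = {{0,2,5,7},{1},{3},{4,6}}
  P[2] = {{0,2,5},{1},{3},{4},{6},{7}}
  P[3] = {{0},{1},{2,5},{3},{4},{6},{7}}
Fixed point at round 4; 7 class(es).
class of 5: {2,5}; class of 2: {2,5}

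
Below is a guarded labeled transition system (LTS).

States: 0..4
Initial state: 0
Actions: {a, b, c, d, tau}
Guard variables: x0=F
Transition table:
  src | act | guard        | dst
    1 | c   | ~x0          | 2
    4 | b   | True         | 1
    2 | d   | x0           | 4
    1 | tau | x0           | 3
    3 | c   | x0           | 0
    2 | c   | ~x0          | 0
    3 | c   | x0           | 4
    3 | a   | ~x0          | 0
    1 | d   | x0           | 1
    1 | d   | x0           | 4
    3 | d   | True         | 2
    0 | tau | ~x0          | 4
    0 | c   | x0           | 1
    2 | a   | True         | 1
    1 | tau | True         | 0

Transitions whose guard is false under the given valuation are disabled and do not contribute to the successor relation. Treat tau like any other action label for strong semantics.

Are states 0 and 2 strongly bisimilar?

Answer: NOT BISIMILAR

Analysis:
Bisimulation quotient by refinement:
  π0 = {{0,1,2,3,4}}
  π1 = {{0},{1},{2},{3},{4}}
5 equivalence class(es) (converged in 2)
[0]={0}  [2]={2}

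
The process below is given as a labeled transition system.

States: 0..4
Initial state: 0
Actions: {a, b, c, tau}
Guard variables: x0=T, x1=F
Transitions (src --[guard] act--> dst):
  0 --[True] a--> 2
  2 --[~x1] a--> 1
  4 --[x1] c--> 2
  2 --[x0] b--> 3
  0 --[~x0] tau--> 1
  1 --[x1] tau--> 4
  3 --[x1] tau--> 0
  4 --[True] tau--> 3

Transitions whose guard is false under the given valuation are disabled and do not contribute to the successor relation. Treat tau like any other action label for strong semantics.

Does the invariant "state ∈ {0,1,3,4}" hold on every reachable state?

Inv-set: {0,1,3,4}
Reach set: {0,1,2,3}
  0: safe
  1: safe
  2: VIOLATES
  3: safe
witness against invariant: a → 2

Answer: INVARIANT VIOLATED at state 2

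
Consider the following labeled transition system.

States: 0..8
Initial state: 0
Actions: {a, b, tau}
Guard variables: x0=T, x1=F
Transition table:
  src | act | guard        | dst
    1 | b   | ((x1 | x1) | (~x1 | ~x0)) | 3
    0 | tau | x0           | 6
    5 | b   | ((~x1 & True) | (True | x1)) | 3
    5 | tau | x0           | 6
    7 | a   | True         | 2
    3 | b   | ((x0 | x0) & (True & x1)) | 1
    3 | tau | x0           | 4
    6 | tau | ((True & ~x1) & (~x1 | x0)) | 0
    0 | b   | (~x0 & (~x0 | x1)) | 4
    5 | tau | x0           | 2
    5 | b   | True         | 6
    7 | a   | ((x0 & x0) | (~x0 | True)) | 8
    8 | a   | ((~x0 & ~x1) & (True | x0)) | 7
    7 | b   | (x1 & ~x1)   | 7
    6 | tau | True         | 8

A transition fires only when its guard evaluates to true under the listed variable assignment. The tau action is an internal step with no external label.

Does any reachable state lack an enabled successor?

Answer: DEADLOCK at state 8

Trace:
R = {0,6,8}
  0: tau→6  [deg 1]
  6: tau→0  tau→8  [deg 2]
  8: ∅  [STUCK]
Path to 8: tau·tau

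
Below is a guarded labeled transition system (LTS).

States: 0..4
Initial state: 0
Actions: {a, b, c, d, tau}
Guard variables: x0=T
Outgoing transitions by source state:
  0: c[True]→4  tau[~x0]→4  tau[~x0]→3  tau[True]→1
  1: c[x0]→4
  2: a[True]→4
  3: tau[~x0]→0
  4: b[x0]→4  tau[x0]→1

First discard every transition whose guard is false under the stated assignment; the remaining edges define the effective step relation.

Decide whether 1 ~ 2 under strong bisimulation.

Answer: NOT BISIMILAR

Analysis:
Refine partition for ~:
  round 0: {{0,1,2,3,4}}
  round 1: {{0},{1},{2},{3},{4}}
stable after 2 split(s): 5 block(s)
[1]={1}  [2]={2}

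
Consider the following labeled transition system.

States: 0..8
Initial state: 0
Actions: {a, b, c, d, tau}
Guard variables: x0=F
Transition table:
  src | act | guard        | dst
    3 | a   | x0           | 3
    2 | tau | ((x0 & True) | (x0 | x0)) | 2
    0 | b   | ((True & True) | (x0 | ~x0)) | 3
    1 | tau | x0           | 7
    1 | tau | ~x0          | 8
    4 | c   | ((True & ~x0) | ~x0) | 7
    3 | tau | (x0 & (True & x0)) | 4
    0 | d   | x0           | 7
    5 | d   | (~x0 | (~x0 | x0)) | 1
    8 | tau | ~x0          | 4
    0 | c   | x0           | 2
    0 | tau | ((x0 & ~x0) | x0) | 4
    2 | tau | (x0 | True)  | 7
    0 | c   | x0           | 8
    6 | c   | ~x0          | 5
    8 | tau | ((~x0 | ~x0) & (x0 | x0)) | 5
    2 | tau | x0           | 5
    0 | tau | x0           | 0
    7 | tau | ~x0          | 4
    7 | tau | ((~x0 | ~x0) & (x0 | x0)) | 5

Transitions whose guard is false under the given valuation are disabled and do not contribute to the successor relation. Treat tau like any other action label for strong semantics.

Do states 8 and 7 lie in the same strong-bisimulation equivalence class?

Answer: BISIMILAR

Analysis:
Compute ~ classes (split until stable):
  π0 = {{0,1,2,3,4,5,6,7,8}}
  π1 = {{0},{1,2,7,8},{3},{4,6},{5}}
  π2 = {{0},{1,2},{3},{4},{5},{6},{7,8}}
7 equivalence class(es) (converged in 3)
[8]={7,8}  [7]={7,8}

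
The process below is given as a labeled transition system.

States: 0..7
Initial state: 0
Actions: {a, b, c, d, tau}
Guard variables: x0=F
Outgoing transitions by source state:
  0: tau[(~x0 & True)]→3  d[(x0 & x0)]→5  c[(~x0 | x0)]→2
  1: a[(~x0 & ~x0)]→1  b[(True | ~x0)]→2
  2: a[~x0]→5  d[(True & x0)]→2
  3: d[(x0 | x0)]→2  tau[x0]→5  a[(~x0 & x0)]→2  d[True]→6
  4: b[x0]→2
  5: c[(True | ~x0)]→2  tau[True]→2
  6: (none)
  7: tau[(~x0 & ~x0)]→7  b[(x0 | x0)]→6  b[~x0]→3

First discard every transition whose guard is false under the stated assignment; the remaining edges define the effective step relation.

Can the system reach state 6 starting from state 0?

After dropping false guards: 10 live edges.
L0 = {0}
L1 = {2,3}  cumulative {0,2,3}
L2 = {5,6}  cumulative {0,2,3,5,6}
Reachable = {0,2,3,5,6}
Path to 6: tau·d

Answer: REACHABLE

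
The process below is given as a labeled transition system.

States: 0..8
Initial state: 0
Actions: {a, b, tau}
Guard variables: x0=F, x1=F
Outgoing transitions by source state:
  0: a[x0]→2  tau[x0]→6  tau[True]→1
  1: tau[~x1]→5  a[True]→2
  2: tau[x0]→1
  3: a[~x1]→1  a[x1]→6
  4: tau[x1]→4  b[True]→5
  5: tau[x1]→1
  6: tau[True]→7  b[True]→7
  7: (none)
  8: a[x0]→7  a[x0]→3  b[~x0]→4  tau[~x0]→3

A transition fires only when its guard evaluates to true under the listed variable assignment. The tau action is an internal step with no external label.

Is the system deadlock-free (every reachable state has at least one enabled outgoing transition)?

Answer: DEADLOCK at state 2

Working:
Reach set: {0,1,2,5}
  0: tau→1  [1 out]
  1: a→2  tau→5  [2 out]
  2: ∅  [STUCK]
  5: ∅  [STUCK]
trace reaching 2: tau·a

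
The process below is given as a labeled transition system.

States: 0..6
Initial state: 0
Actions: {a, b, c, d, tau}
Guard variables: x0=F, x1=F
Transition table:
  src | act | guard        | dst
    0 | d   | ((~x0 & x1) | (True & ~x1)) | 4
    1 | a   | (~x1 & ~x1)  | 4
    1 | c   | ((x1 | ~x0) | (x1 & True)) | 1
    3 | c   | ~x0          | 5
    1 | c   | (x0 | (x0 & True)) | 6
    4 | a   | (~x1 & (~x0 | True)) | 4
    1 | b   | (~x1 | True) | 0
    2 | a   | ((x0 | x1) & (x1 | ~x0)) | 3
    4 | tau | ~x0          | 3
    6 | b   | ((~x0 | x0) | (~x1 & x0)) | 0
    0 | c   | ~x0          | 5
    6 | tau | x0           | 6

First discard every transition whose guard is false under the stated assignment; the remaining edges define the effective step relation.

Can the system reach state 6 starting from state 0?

Answer: UNREACHABLE

Trace:
Guard filter leaves 9 enabled edge(s).
Layer 0: {0}
Layer 1: {4,5}  total {0,4,5}
Layer 2: {3}  total {0,3,4,5}
Reach set: {0,3,4,5}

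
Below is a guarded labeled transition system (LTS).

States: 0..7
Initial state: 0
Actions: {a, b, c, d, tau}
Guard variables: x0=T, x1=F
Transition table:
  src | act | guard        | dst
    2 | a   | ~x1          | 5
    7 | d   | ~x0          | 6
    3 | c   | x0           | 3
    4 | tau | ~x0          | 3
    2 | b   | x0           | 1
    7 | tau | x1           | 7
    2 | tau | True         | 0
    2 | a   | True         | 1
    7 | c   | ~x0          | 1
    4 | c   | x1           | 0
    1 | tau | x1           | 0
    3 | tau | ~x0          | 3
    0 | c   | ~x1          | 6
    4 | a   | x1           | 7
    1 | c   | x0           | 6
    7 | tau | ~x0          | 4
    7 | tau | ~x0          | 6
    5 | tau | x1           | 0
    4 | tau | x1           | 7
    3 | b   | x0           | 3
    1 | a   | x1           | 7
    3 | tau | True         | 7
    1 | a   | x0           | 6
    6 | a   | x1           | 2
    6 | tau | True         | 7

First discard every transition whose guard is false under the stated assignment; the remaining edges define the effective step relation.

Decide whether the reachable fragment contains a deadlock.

R = {0,6,7}
  0: c→6  [1 exit(s)]
  6: tau→7  [1 exit(s)]
  7: ∅  [no exit]
Path to 7: c·tau

Answer: DEADLOCK at state 7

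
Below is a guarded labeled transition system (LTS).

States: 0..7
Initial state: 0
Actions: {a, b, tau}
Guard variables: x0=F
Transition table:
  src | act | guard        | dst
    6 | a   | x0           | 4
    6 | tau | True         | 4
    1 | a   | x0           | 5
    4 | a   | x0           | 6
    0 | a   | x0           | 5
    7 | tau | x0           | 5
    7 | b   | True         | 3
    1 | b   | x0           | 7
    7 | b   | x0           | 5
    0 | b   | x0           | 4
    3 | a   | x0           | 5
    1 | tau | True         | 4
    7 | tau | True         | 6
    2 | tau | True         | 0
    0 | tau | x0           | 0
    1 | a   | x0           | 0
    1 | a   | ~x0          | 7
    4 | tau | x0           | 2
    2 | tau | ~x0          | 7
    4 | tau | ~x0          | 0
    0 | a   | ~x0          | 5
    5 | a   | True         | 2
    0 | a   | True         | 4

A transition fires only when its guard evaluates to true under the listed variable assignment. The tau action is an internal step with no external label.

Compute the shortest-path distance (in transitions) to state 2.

BFS to 2:
  depth 0: {0}
  depth 1: {4,5}
  depth 2: {2}
2 enters at depth 2; path a·a

Answer: 2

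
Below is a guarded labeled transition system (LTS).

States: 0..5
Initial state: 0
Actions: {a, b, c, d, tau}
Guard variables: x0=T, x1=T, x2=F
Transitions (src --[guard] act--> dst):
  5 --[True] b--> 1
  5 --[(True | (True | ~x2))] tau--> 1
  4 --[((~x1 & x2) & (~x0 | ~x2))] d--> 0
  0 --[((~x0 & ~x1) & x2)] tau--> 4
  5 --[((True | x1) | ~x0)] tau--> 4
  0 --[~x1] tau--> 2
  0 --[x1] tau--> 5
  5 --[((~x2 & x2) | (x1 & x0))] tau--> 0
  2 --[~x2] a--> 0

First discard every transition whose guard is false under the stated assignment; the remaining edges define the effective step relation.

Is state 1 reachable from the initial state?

Answer: REACHABLE

Analysis:
After dropping false guards: 6 live edges.
depth 0: {0}
depth 1: {5}  now seen {0,5}
depth 2: {1,4}  now seen {0,1,4,5}
R = {0,1,4,5}
witness 1: tau·b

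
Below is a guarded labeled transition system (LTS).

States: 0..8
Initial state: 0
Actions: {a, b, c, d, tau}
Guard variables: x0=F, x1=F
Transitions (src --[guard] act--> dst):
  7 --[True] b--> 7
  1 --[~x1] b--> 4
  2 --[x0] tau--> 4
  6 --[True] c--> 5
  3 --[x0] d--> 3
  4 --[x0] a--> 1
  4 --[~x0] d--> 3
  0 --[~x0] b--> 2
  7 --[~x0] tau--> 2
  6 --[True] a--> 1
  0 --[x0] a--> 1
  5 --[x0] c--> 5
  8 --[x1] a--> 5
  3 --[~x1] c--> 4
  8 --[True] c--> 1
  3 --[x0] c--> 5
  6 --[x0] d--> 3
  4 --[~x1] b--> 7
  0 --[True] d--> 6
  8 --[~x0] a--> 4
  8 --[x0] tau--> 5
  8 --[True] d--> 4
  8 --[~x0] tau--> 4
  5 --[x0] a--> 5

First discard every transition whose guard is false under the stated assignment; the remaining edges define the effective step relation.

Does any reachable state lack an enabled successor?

Answer: DEADLOCK at state 2

Working:
R = {0,1,2,3,4,5,6,7}
  0: b→2  d→6  [deg 2]
  1: b→4  [deg 1]
  2: ∅  [no exit]
  3: c→4  [deg 1]
  4: b→7  d→3  [deg 2]
  5: ∅  [no exit]
  6: a→1  c→5  [deg 2]
  7: b→7  tau→2  [deg 2]
Path to 2: b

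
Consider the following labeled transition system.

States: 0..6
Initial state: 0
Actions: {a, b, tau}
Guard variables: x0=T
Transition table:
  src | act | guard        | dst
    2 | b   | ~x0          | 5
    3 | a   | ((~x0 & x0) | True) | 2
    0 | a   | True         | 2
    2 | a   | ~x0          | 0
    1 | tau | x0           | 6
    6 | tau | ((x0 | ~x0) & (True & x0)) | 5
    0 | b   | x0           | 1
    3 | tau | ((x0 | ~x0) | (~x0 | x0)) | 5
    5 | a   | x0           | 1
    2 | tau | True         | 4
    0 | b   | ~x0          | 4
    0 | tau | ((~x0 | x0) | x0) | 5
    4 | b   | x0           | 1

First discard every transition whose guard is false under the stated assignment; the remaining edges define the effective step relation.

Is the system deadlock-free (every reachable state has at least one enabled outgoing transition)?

Reach set: {0,1,2,4,5,6}
  0: a→2  b→1  tau→5  [deg 3]
  1: tau→6  [deg 1]
  2: tau→4  [deg 1]
  4: b→1  [deg 1]
  5: a→1  [deg 1]
  6: tau→5  [deg 1]

Answer: DEADLOCK-FREE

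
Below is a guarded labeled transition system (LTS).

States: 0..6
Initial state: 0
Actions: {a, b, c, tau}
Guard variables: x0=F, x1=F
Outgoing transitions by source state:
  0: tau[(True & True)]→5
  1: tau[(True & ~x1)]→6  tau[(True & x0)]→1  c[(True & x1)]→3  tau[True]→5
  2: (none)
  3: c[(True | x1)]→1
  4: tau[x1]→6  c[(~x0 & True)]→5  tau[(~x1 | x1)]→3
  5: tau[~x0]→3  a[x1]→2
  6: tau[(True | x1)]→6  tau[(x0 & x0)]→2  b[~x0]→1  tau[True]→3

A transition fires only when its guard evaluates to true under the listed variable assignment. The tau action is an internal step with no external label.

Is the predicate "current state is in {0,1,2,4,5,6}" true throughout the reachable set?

Allowed set {0,1,2,4,5,6}
Reach set: {0,1,3,5,6}
  0: ✓
  1: ✓
  3: VIOLATES
  5: ✓
  6: ✓
counterexample path to 3: tau·tau

Answer: INVARIANT VIOLATED at state 3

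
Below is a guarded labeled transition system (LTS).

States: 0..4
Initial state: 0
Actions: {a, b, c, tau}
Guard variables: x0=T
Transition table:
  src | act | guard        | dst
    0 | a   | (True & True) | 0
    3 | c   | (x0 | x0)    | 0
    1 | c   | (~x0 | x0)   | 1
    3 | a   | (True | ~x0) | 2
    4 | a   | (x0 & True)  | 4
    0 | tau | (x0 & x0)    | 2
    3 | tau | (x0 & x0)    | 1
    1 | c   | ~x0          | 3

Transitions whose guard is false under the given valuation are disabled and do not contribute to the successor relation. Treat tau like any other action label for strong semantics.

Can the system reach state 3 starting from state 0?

7 transition(s) survive guard evaluation.
depth 0: {0}
depth 1: {2}  total {0,2}
R = {0,2}

Answer: UNREACHABLE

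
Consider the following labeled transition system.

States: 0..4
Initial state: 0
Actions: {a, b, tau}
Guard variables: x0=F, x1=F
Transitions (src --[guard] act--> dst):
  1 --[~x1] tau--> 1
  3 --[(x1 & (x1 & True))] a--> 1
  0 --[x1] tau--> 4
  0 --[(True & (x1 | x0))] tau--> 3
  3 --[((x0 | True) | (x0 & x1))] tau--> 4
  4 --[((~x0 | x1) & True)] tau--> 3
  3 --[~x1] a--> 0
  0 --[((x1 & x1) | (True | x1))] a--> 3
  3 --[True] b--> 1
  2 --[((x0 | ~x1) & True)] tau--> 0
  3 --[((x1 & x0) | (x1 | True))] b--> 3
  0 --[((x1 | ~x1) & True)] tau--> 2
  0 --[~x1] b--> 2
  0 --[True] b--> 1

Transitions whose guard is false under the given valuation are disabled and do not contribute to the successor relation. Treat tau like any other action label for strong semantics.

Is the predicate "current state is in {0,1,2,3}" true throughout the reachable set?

Safe = {0,1,2,3}
Reachable = {0,1,2,3,4}
  0: ok
  1: ok
  2: ok
  3: ok
  4: outside
witness against invariant: a·tau → 4

Answer: INVARIANT VIOLATED at state 4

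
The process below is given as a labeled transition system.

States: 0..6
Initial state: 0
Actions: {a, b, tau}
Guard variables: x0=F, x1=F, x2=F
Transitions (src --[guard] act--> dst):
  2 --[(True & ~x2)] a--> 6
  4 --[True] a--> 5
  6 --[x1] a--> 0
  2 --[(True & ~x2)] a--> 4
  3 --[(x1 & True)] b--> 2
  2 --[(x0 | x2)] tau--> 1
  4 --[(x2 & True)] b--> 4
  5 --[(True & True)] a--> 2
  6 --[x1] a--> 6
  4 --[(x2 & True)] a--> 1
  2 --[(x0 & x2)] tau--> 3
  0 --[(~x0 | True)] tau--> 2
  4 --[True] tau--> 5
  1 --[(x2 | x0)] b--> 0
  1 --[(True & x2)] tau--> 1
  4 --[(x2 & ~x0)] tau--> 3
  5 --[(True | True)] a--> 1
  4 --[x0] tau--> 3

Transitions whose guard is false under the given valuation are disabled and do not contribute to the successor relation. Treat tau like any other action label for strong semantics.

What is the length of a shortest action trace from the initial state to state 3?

Layered search for 3:
  L0 = {0}
  L1 = {2}
  L2 = {4,6}
  L3 = {5}
  L4 = {1}
3 never appears.

Answer: UNREACHABLE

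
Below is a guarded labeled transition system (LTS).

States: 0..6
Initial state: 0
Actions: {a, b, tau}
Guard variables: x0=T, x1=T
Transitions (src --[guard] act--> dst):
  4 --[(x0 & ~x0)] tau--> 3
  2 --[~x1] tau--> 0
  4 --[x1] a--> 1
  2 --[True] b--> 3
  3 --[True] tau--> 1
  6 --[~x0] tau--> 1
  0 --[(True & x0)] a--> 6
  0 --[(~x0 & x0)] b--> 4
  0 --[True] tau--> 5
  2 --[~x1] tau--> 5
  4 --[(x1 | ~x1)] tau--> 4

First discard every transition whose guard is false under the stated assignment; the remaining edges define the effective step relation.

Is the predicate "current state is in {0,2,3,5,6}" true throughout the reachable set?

Allowed set {0,2,3,5,6}
R = {0,5,6}
  0: safe
  5: safe
  6: safe

Answer: INVARIANT HOLDS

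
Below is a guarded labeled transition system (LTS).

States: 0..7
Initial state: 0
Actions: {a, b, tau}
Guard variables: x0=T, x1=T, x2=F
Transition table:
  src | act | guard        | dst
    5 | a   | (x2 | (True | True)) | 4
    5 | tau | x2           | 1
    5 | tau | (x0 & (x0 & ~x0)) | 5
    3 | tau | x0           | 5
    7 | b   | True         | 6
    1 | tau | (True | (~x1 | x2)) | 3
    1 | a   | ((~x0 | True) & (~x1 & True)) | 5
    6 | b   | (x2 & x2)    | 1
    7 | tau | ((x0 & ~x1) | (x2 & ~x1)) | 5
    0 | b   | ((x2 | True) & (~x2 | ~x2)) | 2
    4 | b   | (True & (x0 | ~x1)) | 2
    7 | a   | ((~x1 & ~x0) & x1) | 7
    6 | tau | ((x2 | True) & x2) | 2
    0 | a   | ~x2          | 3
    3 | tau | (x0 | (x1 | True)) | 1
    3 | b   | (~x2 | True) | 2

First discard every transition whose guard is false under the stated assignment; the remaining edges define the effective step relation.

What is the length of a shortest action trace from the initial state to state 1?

Answer: 2

Trace:
Breadth-first toward 1:
  depth 0: {0}
  depth 1: {2,3}
  depth 2: {1,5}
depth(1)=2, e.g. a·tau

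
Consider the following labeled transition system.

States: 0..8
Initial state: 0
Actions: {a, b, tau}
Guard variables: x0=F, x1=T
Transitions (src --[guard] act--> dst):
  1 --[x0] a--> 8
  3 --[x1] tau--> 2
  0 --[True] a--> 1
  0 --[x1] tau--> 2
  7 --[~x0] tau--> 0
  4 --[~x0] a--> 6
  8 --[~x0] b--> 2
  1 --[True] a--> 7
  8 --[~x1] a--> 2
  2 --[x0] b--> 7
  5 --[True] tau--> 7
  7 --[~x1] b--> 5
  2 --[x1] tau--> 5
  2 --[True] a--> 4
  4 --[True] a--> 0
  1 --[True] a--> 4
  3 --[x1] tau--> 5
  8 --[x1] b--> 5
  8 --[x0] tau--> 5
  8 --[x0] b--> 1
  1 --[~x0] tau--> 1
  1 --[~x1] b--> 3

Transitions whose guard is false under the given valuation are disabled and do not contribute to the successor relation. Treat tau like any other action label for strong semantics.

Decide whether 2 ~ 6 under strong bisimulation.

Answer: NOT BISIMILAR

Working:
Bisimulation quotient by refinement:
  P[0] = {{0,1,2,3,4,5,6,7,8}}
  P[1] = {{0,1,2},{3,5,7},{4},{6},{8}}
  P[2] = {{0},{1},{2},{3},{4},{5},{6},{7},{8}}
Fixed point at round 3; 9 class(es).
[2]={2}  [6]={6}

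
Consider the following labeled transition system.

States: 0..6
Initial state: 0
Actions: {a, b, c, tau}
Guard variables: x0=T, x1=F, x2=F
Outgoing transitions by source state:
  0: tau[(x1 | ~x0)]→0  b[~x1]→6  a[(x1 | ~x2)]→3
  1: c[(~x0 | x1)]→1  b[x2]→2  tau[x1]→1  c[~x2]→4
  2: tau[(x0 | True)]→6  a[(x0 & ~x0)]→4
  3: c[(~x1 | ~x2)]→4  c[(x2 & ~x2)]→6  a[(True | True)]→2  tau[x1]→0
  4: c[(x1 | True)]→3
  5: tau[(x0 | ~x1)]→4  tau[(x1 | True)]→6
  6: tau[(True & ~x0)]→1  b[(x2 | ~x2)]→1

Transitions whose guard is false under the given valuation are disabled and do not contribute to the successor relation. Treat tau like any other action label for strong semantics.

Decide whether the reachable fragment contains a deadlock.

Answer: DEADLOCK-FREE

Analysis:
Reachable = {0,1,2,3,4,6}
  0: a→3  b→6  [2 exit(s)]
  1: c→4  [1 exit(s)]
  2: tau→6  [1 exit(s)]
  3: a→2  c→4  [2 exit(s)]
  4: c→3  [1 exit(s)]
  6: b→1  [1 exit(s)]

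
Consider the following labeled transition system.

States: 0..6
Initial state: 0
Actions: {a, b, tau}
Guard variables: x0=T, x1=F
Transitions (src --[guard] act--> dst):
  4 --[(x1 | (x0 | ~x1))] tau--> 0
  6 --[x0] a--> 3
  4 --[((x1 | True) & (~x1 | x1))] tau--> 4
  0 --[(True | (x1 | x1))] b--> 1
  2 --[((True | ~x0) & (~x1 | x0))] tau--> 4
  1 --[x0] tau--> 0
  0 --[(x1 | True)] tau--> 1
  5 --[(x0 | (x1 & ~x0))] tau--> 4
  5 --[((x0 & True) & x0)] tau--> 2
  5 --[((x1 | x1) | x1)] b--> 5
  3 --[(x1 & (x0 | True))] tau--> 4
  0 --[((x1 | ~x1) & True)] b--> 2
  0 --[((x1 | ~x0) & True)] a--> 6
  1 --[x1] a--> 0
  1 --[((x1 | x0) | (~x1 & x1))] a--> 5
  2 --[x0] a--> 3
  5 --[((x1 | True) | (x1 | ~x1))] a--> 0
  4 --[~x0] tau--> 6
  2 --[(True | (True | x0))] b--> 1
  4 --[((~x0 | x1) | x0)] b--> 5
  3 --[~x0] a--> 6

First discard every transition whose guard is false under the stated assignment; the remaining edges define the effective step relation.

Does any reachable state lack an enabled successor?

Answer: DEADLOCK at state 3

Working:
R = {0,1,2,3,4,5}
  0: b→1  b→2  tau→1  [3 out]
  1: a→5  tau→0  [2 out]
  2: a→3  b→1  tau→4  [3 out]
  3: ∅  [no exit]
  4: b→5  tau→0  tau→4  [3 out]
  5: a→0  tau→2  tau→4  [3 out]
witness 3: b·a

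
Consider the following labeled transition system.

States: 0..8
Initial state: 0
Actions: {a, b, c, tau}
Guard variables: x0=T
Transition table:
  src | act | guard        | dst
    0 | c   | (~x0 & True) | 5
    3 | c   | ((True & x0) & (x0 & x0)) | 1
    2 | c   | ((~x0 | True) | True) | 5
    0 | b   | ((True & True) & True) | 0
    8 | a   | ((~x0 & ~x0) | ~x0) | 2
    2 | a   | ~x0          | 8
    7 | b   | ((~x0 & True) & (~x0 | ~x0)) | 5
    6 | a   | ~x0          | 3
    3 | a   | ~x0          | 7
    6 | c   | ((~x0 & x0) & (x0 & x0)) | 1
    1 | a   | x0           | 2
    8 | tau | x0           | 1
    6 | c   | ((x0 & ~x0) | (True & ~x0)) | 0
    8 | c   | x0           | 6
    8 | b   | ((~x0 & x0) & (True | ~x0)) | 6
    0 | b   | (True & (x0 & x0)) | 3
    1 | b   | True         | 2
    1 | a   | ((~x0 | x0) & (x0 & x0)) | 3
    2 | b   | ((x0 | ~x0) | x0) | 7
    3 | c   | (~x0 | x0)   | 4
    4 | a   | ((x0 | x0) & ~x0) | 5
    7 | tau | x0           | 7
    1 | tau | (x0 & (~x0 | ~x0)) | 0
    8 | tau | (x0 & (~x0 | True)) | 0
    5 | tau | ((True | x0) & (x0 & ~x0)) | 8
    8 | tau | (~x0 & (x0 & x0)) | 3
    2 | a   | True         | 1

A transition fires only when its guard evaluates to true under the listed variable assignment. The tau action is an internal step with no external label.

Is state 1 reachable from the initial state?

Guard filter leaves 14 enabled edge(s).
Layer 0: {0}
Layer 1: {3}  cumulative {0,3}
Layer 2: {1,4}  cumulative {0,1,3,4}
Layer 3: {2}  cumulative {0,1,2,3,4}
Layer 4: {5,7}  cumulative {0,1,2,3,4,5,7}
Reach set: {0,1,2,3,4,5,7}
witness 1: b·c

Answer: REACHABLE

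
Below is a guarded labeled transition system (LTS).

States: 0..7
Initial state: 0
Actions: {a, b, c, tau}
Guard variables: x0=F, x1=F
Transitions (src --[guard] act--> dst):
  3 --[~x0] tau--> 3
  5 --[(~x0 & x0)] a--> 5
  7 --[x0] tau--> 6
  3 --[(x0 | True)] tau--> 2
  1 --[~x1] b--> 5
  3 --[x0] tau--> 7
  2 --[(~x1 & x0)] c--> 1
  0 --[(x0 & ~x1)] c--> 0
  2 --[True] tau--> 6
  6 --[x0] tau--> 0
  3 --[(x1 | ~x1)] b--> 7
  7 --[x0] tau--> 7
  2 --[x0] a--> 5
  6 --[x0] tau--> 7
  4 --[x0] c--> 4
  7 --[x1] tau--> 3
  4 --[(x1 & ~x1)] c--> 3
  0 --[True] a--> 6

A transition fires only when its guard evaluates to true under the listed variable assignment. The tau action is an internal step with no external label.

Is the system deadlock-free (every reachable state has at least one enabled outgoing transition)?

Answer: DEADLOCK at state 6

Analysis:
Reach set: {0,6}
  0: a→6  [1 out]
  6: ∅  [STUCK]
trace reaching 6: a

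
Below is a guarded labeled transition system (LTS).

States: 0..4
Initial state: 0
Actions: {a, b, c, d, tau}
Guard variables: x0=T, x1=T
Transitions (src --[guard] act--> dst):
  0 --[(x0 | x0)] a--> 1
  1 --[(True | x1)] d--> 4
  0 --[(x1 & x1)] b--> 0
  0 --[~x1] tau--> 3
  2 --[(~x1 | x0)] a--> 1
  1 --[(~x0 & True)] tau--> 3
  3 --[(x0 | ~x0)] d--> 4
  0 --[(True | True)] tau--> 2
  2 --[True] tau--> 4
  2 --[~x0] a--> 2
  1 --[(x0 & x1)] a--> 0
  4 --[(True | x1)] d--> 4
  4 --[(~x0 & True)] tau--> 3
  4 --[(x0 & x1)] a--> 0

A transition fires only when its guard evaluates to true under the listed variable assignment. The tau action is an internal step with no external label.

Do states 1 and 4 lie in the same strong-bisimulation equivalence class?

Answer: BISIMILAR

Working:
Compute ~ classes (split until stable):
  round 0: {{0,1,2,3,4}}
  round 1: {{0},{1,4},{2},{3}}
stable after 2 split(s): 4 block(s)
class of 1: {1,4}; class of 4: {1,4}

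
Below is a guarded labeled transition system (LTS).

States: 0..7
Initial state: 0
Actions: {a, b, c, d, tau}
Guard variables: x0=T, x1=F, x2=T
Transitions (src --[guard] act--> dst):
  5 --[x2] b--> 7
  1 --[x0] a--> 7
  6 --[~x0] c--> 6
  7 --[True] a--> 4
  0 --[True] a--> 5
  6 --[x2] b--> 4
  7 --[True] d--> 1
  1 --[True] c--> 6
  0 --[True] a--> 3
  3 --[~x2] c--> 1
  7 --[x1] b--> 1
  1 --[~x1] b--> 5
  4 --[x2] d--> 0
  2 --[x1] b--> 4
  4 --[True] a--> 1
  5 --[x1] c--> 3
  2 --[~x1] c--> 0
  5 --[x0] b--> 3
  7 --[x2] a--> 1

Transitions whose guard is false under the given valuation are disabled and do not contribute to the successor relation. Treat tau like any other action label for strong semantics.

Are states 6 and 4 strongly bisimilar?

Refine partition for ~:
  π0 = {{0,1,2,3,4,5,6,7}}
  π1 = {{0},{1},{2},{3},{4,7},{5,6}}
  π2 = {{0},{1},{2},{3},{4},{5},{6},{7}}
stable after 3 split(s): 8 block(s)
[6]={6}  [4]={4}

Answer: NOT BISIMILAR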